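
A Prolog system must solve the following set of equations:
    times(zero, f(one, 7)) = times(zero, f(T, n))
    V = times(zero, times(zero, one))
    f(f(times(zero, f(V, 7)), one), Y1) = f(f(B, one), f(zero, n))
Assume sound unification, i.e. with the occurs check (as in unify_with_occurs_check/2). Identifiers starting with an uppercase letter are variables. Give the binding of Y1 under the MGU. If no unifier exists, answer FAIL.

Decompose times/2: zero = zero,  f(one, 7) = f(T, n).
Delete trivial equation zero = zero.
Decompose f/2: one = T,  7 = n.
Bind T := one; no other remaining equation mentions T.
Clash: constants 7 and n differ; no unifier exists.

FAIL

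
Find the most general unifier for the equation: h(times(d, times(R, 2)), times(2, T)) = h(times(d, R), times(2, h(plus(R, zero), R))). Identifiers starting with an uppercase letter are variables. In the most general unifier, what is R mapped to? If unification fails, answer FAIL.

FAIL

Decompose h/2: times(d, times(R, 2)) = times(d, R),  times(2, T) = times(2, h(plus(R, zero), R)).
Decompose times/2: d = d,  times(R, 2) = R.
Delete trivial equation d = d.
Occurs check fails: R occurs in times(R, 2); the equation R = times(R, 2) has no finite solution.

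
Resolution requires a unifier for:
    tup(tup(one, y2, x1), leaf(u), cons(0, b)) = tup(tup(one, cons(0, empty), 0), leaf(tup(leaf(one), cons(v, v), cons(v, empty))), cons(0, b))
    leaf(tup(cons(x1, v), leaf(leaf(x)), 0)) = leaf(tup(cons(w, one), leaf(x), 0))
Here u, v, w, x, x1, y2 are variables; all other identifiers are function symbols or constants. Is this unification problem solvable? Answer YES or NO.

Decompose tup/3: tup(one, y2, x1) = tup(one, cons(0, empty), 0),  leaf(u) = leaf(tup(leaf(one), cons(v, v), cons(v, empty))),  cons(0, b) = cons(0, b).
Decompose tup/3: one = one,  y2 = cons(0, empty),  x1 = 0.
Delete trivial equation one = one.
Bind y2 := cons(0, empty); no other remaining equation mentions y2.
Bind x1 := 0; substituting into the one remaining equation that mentions x1 gives: leaf(tup(cons(0, v), leaf(leaf(x)), 0)) = leaf(tup(cons(w, one), leaf(x), 0)).
Decompose leaf/1: u = tup(leaf(one), cons(v, v), cons(v, empty)).
Bind u := tup(leaf(one), cons(v, v), cons(v, empty)); no other remaining equation mentions u.
Delete trivial equation cons(0, b) = cons(0, b).
Decompose leaf/1: tup(cons(0, v), leaf(leaf(x)), 0) = tup(cons(w, one), leaf(x), 0).
Decompose tup/3: cons(0, v) = cons(w, one),  leaf(leaf(x)) = leaf(x),  0 = 0.
Decompose cons/2: 0 = w,  v = one.
Bind w := 0; no other remaining equation mentions w.
Bind v := one; no other remaining equation mentions v. Substituting into the earlier binding gives u := tup(leaf(one), cons(one, one), cons(one, empty)).
Decompose leaf/1: leaf(x) = x.
Occurs check fails: x occurs in leaf(x); the equation x = leaf(x) has no finite solution.

NO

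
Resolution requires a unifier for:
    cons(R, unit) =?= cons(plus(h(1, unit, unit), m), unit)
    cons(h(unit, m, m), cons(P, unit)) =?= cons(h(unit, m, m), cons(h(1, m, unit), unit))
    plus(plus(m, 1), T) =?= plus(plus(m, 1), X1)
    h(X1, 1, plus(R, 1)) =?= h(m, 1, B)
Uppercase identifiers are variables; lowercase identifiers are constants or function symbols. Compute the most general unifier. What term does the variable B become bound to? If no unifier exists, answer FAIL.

Decompose cons/2: R =?= plus(h(1, unit, unit), m),  unit =?= unit.
Bind R := plus(h(1, unit, unit), m); substituting into the one remaining equation that mentions R gives: h(X1, 1, plus(plus(h(1, unit, unit), m), 1)) =?= h(m, 1, B).
Delete trivial equation unit =?= unit.
Decompose cons/2: h(unit, m, m) =?= h(unit, m, m),  cons(P, unit) =?= cons(h(1, m, unit), unit).
Delete trivial equation h(unit, m, m) =?= h(unit, m, m).
Decompose cons/2: P =?= h(1, m, unit),  unit =?= unit.
Bind P := h(1, m, unit); no other remaining equation mentions P.
Delete trivial equation unit =?= unit.
Decompose plus/2: plus(m, 1) =?= plus(m, 1),  T =?= X1.
Delete trivial equation plus(m, 1) =?= plus(m, 1).
Bind T := X1; no other remaining equation mentions T.
Decompose h/3: X1 =?= m,  1 =?= 1,  plus(plus(h(1, unit, unit), m), 1) =?= B.
Bind X1 := m; no other remaining equation mentions X1. Substituting into the earlier binding gives T := m.
Delete trivial equation 1 =?= 1.
Bind B := plus(plus(h(1, unit, unit), m), 1).
MGU = { R -> plus(h(1, unit, unit), m), P -> h(1, m, unit), T -> m, X1 -> m, B -> plus(plus(h(1, unit, unit), m), 1) }, so B -> plus(plus(h(1, unit, unit), m), 1).

plus(plus(h(1, unit, unit), m), 1)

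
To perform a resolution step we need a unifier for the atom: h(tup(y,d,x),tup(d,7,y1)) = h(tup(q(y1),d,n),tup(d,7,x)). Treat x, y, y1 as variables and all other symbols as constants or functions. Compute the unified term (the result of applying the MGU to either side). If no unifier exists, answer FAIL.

Decompose h/2: tup(y,d,x) = tup(q(y1),d,n),  tup(d,7,y1) = tup(d,7,x).
Decompose tup/3: y = q(y1),  d = d,  x = n.
Bind y := q(y1); no other remaining equation mentions y.
Delete trivial equation d = d.
Bind x := n; substituting into the remaining equation gives: tup(d,7,y1) = tup(d,7,n).
Decompose tup/3: d = d,  7 = 7,  y1 = n.
Delete trivial equation d = d.
Delete trivial equation 7 = 7.
Bind y1 := n. Substituting into the earlier binding gives y := q(n).
Applying the MGU to either side gives h(tup(q(n),d,n),tup(d,7,n)).

h(tup(q(n),d,n),tup(d,7,n))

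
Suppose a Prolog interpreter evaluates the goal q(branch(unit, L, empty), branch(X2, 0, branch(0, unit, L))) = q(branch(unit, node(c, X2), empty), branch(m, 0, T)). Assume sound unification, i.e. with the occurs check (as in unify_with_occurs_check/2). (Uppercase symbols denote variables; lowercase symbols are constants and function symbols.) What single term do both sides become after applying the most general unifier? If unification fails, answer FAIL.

Decompose q/2: branch(unit, L, empty) = branch(unit, node(c, X2), empty),  branch(X2, 0, branch(0, unit, L)) = branch(m, 0, T).
Decompose branch/3: unit = unit,  L = node(c, X2),  empty = empty.
Delete trivial equation unit = unit.
Bind L := node(c, X2); substituting into the one remaining equation that mentions L gives: branch(X2, 0, branch(0, unit, node(c, X2))) = branch(m, 0, T).
Delete trivial equation empty = empty.
Decompose branch/3: X2 = m,  0 = 0,  branch(0, unit, node(c, X2)) = T.
Bind X2 := m; substituting into the one remaining equation that mentions X2 gives: branch(0, unit, node(c, m)) = T. Substituting into the earlier binding gives L := node(c, m).
Delete trivial equation 0 = 0.
Bind T := branch(0, unit, node(c, m)).
Applying the MGU to either side gives q(branch(unit, node(c, m), empty), branch(m, 0, branch(0, unit, node(c, m)))).

q(branch(unit, node(c, m), empty), branch(m, 0, branch(0, unit, node(c, m))))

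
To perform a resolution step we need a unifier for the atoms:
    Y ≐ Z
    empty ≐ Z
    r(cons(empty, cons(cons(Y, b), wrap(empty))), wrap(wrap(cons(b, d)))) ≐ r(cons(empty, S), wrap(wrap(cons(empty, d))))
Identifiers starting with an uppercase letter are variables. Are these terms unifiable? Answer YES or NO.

NO

Bind Y := Z; substituting into the one remaining equation that mentions Y gives: r(cons(empty, cons(cons(Z, b), wrap(empty))), wrap(wrap(cons(b, d)))) ≐ r(cons(empty, S), wrap(wrap(cons(empty, d)))).
Bind Z := empty; substituting into the remaining equation gives: r(cons(empty, cons(cons(empty, b), wrap(empty))), wrap(wrap(cons(b, d)))) ≐ r(cons(empty, S), wrap(wrap(cons(empty, d)))). Substituting into the earlier binding gives Y := empty.
Decompose r/2: cons(empty, cons(cons(empty, b), wrap(empty))) ≐ cons(empty, S),  wrap(wrap(cons(b, d))) ≐ wrap(wrap(cons(empty, d))).
Decompose cons/2: empty ≐ empty,  cons(cons(empty, b), wrap(empty)) ≐ S.
Delete trivial equation empty ≐ empty.
Bind S := cons(cons(empty, b), wrap(empty)); no other remaining equation mentions S.
Decompose wrap/1: wrap(cons(b, d)) ≐ wrap(cons(empty, d)).
Decompose wrap/1: cons(b, d) ≐ cons(empty, d).
Decompose cons/2: b ≐ empty,  d ≐ d.
Clash: constants b and empty differ; no unifier exists.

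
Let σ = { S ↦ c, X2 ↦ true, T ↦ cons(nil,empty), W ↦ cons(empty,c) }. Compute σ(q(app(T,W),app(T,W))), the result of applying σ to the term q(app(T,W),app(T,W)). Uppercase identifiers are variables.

q(app(cons(nil,empty),cons(empty,c)),app(cons(nil,empty),cons(empty,c)))

Replace each occurrence of T with cons(nil,empty).
Replace each occurrence of W with cons(empty,c).
Result: q(app(cons(nil,empty),cons(empty,c)),app(cons(nil,empty),cons(empty,c))).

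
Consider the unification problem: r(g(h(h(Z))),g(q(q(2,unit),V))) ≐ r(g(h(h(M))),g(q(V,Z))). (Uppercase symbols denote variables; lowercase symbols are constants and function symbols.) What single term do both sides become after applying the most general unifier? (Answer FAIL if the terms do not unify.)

Decompose r/2: g(h(h(Z))) ≐ g(h(h(M))),  g(q(q(2,unit),V)) ≐ g(q(V,Z)).
Decompose g/1: h(h(Z)) ≐ h(h(M)).
Decompose h/1: h(Z) ≐ h(M).
Decompose h/1: Z ≐ M.
Bind Z := M; substituting into the remaining equation gives: g(q(q(2,unit),V)) ≐ g(q(V,M)).
Decompose g/1: q(q(2,unit),V) ≐ q(V,M).
Decompose q/2: q(2,unit) ≐ V,  V ≐ M.
Bind V := q(2,unit); substituting into the remaining equation gives: q(2,unit) ≐ M.
Bind M := q(2,unit). Substituting into the earlier binding gives Z := q(2,unit).
Applying the MGU to either side gives r(g(h(h(q(2,unit)))),g(q(q(2,unit),q(2,unit)))).

r(g(h(h(q(2,unit)))),g(q(q(2,unit),q(2,unit))))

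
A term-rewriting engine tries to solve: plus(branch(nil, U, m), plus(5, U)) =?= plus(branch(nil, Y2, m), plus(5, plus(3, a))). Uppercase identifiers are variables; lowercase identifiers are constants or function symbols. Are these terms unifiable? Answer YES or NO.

YES

Decompose plus/2: branch(nil, U, m) =?= branch(nil, Y2, m),  plus(5, U) =?= plus(5, plus(3, a)).
Decompose branch/3: nil =?= nil,  U =?= Y2,  m =?= m.
Delete trivial equation nil =?= nil.
Bind U := Y2; substituting into the one remaining equation that mentions U gives: plus(5, Y2) =?= plus(5, plus(3, a)).
Delete trivial equation m =?= m.
Decompose plus/2: 5 =?= 5,  Y2 =?= plus(3, a).
Delete trivial equation 5 =?= 5.
Bind Y2 := plus(3, a). Substituting into the earlier binding gives U := plus(3, a).
No equations remain and no clash or occurs-check failure arose, so a unifier exists.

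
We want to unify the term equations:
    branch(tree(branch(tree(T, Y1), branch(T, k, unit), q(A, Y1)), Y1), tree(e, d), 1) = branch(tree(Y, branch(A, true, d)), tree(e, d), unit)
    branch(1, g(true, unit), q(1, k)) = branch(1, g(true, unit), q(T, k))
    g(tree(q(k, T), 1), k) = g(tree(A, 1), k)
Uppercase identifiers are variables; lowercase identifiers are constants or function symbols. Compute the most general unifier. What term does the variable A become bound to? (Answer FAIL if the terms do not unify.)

Decompose branch/3: tree(branch(tree(T, Y1), branch(T, k, unit), q(A, Y1)), Y1) = tree(Y, branch(A, true, d)),  tree(e, d) = tree(e, d),  1 = unit.
Decompose tree/2: branch(tree(T, Y1), branch(T, k, unit), q(A, Y1)) = Y,  Y1 = branch(A, true, d).
Bind Y := branch(tree(T, Y1), branch(T, k, unit), q(A, Y1)); no other remaining equation mentions Y.
Bind Y1 := branch(A, true, d); no other remaining equation mentions Y1. Substituting into the earlier binding gives Y := branch(tree(T, branch(A, true, d)), branch(T, k, unit), q(A, branch(A, true, d))).
Delete trivial equation tree(e, d) = tree(e, d).
Clash: constants 1 and unit differ; no unifier exists.

FAIL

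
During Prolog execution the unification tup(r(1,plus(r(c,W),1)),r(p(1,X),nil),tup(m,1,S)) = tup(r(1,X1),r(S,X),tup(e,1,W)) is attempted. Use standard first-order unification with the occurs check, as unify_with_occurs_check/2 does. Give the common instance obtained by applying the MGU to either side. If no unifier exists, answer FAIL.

Decompose tup/3: r(1,plus(r(c,W),1)) = r(1,X1),  r(p(1,X),nil) = r(S,X),  tup(m,1,S) = tup(e,1,W).
Decompose r/2: 1 = 1,  plus(r(c,W),1) = X1.
Delete trivial equation 1 = 1.
Bind X1 := plus(r(c,W),1); no other remaining equation mentions X1.
Decompose r/2: p(1,X) = S,  nil = X.
Bind S := p(1,X); substituting into the one remaining equation that mentions S gives: tup(m,1,p(1,X)) = tup(e,1,W).
Bind X := nil; substituting into the remaining equation gives: tup(m,1,p(1,nil)) = tup(e,1,W). Substituting into the earlier binding gives S := p(1,nil).
Decompose tup/3: m = e,  1 = 1,  p(1,nil) = W.
Clash: constants m and e differ; no unifier exists.

FAIL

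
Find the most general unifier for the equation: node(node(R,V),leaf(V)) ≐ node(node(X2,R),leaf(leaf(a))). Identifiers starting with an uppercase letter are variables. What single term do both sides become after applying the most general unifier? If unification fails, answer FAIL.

Decompose node/2: node(R,V) ≐ node(X2,R),  leaf(V) ≐ leaf(leaf(a)).
Decompose node/2: R ≐ X2,  V ≐ R.
Bind R := X2; substituting into the one remaining equation that mentions R gives: V ≐ X2.
Bind V := X2; substituting into the remaining equation gives: leaf(X2) ≐ leaf(leaf(a)).
Decompose leaf/1: X2 ≐ leaf(a).
Bind X2 := leaf(a). Substituting into the earlier bindings gives R := leaf(a), V := leaf(a).
Applying the MGU to either side gives node(node(leaf(a),leaf(a)),leaf(leaf(a))).

node(node(leaf(a),leaf(a)),leaf(leaf(a)))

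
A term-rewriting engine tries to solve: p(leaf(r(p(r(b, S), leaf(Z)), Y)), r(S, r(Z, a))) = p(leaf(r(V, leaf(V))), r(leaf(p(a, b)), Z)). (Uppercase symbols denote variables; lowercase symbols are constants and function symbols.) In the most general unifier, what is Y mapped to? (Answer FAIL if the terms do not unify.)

FAIL

Decompose p/2: leaf(r(p(r(b, S), leaf(Z)), Y)) = leaf(r(V, leaf(V))),  r(S, r(Z, a)) = r(leaf(p(a, b)), Z).
Decompose leaf/1: r(p(r(b, S), leaf(Z)), Y) = r(V, leaf(V)).
Decompose r/2: p(r(b, S), leaf(Z)) = V,  Y = leaf(V).
Bind V := p(r(b, S), leaf(Z)); substituting into the one remaining equation that mentions V gives: Y = leaf(p(r(b, S), leaf(Z))).
Bind Y := leaf(p(r(b, S), leaf(Z))); no other remaining equation mentions Y.
Decompose r/2: S = leaf(p(a, b)),  r(Z, a) = Z.
Bind S := leaf(p(a, b)); no other remaining equation mentions S. Substituting into the earlier bindings gives V := p(r(b, leaf(p(a, b))), leaf(Z)), Y := leaf(p(r(b, leaf(p(a, b))), leaf(Z))).
Occurs check fails: Z occurs in r(Z, a); the equation Z = r(Z, a) has no finite solution.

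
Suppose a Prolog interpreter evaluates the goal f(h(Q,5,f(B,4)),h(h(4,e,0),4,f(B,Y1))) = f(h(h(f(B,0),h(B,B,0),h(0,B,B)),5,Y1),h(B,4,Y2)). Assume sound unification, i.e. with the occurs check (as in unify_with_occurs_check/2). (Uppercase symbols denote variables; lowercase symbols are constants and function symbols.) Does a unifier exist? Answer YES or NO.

Decompose f/2: h(Q,5,f(B,4)) = h(h(f(B,0),h(B,B,0),h(0,B,B)),5,Y1),  h(h(4,e,0),4,f(B,Y1)) = h(B,4,Y2).
Decompose h/3: Q = h(f(B,0),h(B,B,0),h(0,B,B)),  5 = 5,  f(B,4) = Y1.
Bind Q := h(f(B,0),h(B,B,0),h(0,B,B)); no other remaining equation mentions Q.
Delete trivial equation 5 = 5.
Bind Y1 := f(B,4); substituting into the remaining equation gives: h(h(4,e,0),4,f(B,f(B,4))) = h(B,4,Y2).
Decompose h/3: h(4,e,0) = B,  4 = 4,  f(B,f(B,4)) = Y2.
Bind B := h(4,e,0); substituting into the one remaining equation that mentions B gives: f(h(4,e,0),f(h(4,e,0),4)) = Y2. Substituting into the earlier bindings gives Q := h(f(h(4,e,0),0),h(h(4,e,0),h(4,e,0),0),h(0,h(4,e,0),h(4,e,0))), Y1 := f(h(4,e,0),4).
Delete trivial equation 4 = 4.
Bind Y2 := f(h(4,e,0),f(h(4,e,0),4)).
No equations remain and no clash or occurs-check failure arose, so a unifier exists.

YES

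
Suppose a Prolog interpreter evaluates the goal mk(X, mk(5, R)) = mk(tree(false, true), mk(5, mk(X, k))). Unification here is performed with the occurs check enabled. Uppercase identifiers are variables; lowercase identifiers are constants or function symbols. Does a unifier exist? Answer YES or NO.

Decompose mk/2: X = tree(false, true),  mk(5, R) = mk(5, mk(X, k)).
Bind X := tree(false, true); substituting into the remaining equation gives: mk(5, R) = mk(5, mk(tree(false, true), k)).
Decompose mk/2: 5 = 5,  R = mk(tree(false, true), k).
Delete trivial equation 5 = 5.
Bind R := mk(tree(false, true), k).
No equations remain and no clash or occurs-check failure arose, so a unifier exists.

YES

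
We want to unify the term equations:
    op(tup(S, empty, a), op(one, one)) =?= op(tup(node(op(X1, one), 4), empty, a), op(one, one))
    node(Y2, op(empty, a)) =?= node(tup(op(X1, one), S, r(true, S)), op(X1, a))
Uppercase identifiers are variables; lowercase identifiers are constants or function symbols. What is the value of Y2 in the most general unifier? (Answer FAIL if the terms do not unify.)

Decompose op/2: tup(S, empty, a) =?= tup(node(op(X1, one), 4), empty, a),  op(one, one) =?= op(one, one).
Decompose tup/3: S =?= node(op(X1, one), 4),  empty =?= empty,  a =?= a.
Bind S := node(op(X1, one), 4); substituting into the one remaining equation that mentions S gives: node(Y2, op(empty, a)) =?= node(tup(op(X1, one), node(op(X1, one), 4), r(true, node(op(X1, one), 4))), op(X1, a)).
Delete trivial equation empty =?= empty.
Delete trivial equation a =?= a.
Delete trivial equation op(one, one) =?= op(one, one).
Decompose node/2: Y2 =?= tup(op(X1, one), node(op(X1, one), 4), r(true, node(op(X1, one), 4))),  op(empty, a) =?= op(X1, a).
Bind Y2 := tup(op(X1, one), node(op(X1, one), 4), r(true, node(op(X1, one), 4))); no other remaining equation mentions Y2.
Decompose op/2: empty =?= X1,  a =?= a.
Bind X1 := empty; no other remaining equation mentions X1. Substituting into the earlier bindings gives S := node(op(empty, one), 4), Y2 := tup(op(empty, one), node(op(empty, one), 4), r(true, node(op(empty, one), 4))).
Delete trivial equation a =?= a.
MGU = { S ↦ node(op(empty, one), 4), Y2 ↦ tup(op(empty, one), node(op(empty, one), 4), r(true, node(op(empty, one), 4))), X1 ↦ empty }, so Y2 ↦ tup(op(empty, one), node(op(empty, one), 4), r(true, node(op(empty, one), 4))).

tup(op(empty, one), node(op(empty, one), 4), r(true, node(op(empty, one), 4)))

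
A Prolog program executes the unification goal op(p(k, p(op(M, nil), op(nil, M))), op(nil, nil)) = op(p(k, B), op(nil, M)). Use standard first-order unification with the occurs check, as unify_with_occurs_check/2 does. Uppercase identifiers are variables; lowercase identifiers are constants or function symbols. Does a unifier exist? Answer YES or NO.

YES

Decompose op/2: p(k, p(op(M, nil), op(nil, M))) = p(k, B),  op(nil, nil) = op(nil, M).
Decompose p/2: k = k,  p(op(M, nil), op(nil, M)) = B.
Delete trivial equation k = k.
Bind B := p(op(M, nil), op(nil, M)); no other remaining equation mentions B.
Decompose op/2: nil = nil,  nil = M.
Delete trivial equation nil = nil.
Bind M := nil. Substituting into the earlier binding gives B := p(op(nil, nil), op(nil, nil)).
No equations remain and no clash or occurs-check failure arose, so a unifier exists.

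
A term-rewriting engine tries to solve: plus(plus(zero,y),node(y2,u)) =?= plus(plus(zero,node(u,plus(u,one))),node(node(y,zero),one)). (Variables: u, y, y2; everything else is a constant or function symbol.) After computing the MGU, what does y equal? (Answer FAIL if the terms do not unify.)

node(one,plus(one,one))

Decompose plus/2: plus(zero,y) =?= plus(zero,node(u,plus(u,one))),  node(y2,u) =?= node(node(y,zero),one).
Decompose plus/2: zero =?= zero,  y =?= node(u,plus(u,one)).
Delete trivial equation zero =?= zero.
Bind y := node(u,plus(u,one)); substituting into the remaining equation gives: node(y2,u) =?= node(node(node(u,plus(u,one)),zero),one).
Decompose node/2: y2 =?= node(node(u,plus(u,one)),zero),  u =?= one.
Bind y2 := node(node(u,plus(u,one)),zero); no other remaining equation mentions y2.
Bind u := one. Substituting into the earlier bindings gives y := node(one,plus(one,one)), y2 := node(node(one,plus(one,one)),zero).
MGU = { y ↦ node(one,plus(one,one)), y2 ↦ node(node(one,plus(one,one)),zero), u ↦ one }, so y ↦ node(one,plus(one,one)).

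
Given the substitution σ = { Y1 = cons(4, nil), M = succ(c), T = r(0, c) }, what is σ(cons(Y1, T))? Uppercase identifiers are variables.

Replace each occurrence of Y1 with cons(4, nil).
Replace each occurrence of T with r(0, c).
Result: cons(cons(4, nil), r(0, c)).

cons(cons(4, nil), r(0, c))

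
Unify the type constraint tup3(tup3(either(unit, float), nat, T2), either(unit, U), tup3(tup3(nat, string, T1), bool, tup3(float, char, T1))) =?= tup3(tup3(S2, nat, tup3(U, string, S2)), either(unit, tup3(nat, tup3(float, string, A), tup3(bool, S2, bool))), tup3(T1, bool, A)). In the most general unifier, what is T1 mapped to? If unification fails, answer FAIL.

Decompose tup3/3: tup3(either(unit, float), nat, T2) =?= tup3(S2, nat, tup3(U, string, S2)),  either(unit, U) =?= either(unit, tup3(nat, tup3(float, string, A), tup3(bool, S2, bool))),  tup3(tup3(nat, string, T1), bool, tup3(float, char, T1)) =?= tup3(T1, bool, A).
Decompose tup3/3: either(unit, float) =?= S2,  nat =?= nat,  T2 =?= tup3(U, string, S2).
Bind S2 := either(unit, float); substituting into the 2 remaining equations that mention S2 gives: T2 =?= tup3(U, string, either(unit, float)),  either(unit, U) =?= either(unit, tup3(nat, tup3(float, string, A), tup3(bool, either(unit, float), bool))).
Delete trivial equation nat =?= nat.
Bind T2 := tup3(U, string, either(unit, float)); no other remaining equation mentions T2.
Decompose either/2: unit =?= unit,  U =?= tup3(nat, tup3(float, string, A), tup3(bool, either(unit, float), bool)).
Delete trivial equation unit =?= unit.
Bind U := tup3(nat, tup3(float, string, A), tup3(bool, either(unit, float), bool)); no other remaining equation mentions U. Substituting into the earlier binding gives T2 := tup3(tup3(nat, tup3(float, string, A), tup3(bool, either(unit, float), bool)), string, either(unit, float)).
Decompose tup3/3: tup3(nat, string, T1) =?= T1,  bool =?= bool,  tup3(float, char, T1) =?= A.
Occurs check fails: T1 occurs in tup3(nat, string, T1); the equation T1 =?= tup3(nat, string, T1) has no finite solution.

FAIL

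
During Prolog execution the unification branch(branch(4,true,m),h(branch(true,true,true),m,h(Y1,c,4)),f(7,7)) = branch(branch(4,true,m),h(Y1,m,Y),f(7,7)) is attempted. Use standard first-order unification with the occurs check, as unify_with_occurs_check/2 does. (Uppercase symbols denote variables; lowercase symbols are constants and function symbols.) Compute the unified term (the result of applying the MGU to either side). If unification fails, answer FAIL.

branch(branch(4,true,m),h(branch(true,true,true),m,h(branch(true,true,true),c,4)),f(7,7))

Decompose branch/3: branch(4,true,m) = branch(4,true,m),  h(branch(true,true,true),m,h(Y1,c,4)) = h(Y1,m,Y),  f(7,7) = f(7,7).
Delete trivial equation branch(4,true,m) = branch(4,true,m).
Decompose h/3: branch(true,true,true) = Y1,  m = m,  h(Y1,c,4) = Y.
Bind Y1 := branch(true,true,true); substituting into the one remaining equation that mentions Y1 gives: h(branch(true,true,true),c,4) = Y.
Delete trivial equation m = m.
Bind Y := h(branch(true,true,true),c,4); no other remaining equation mentions Y.
Delete trivial equation f(7,7) = f(7,7).
Applying the MGU to either side gives branch(branch(4,true,m),h(branch(true,true,true),m,h(branch(true,true,true),c,4)),f(7,7)).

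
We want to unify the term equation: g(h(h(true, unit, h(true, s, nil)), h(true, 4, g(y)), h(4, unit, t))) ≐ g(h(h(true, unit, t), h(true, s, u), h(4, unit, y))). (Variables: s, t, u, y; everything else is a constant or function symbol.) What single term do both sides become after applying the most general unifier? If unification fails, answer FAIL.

g(h(h(true, unit, h(true, 4, nil)), h(true, 4, g(h(true, 4, nil))), h(4, unit, h(true, 4, nil))))

Decompose g/1: h(h(true, unit, h(true, s, nil)), h(true, 4, g(y)), h(4, unit, t)) ≐ h(h(true, unit, t), h(true, s, u), h(4, unit, y)).
Decompose h/3: h(true, unit, h(true, s, nil)) ≐ h(true, unit, t),  h(true, 4, g(y)) ≐ h(true, s, u),  h(4, unit, t) ≐ h(4, unit, y).
Decompose h/3: true ≐ true,  unit ≐ unit,  h(true, s, nil) ≐ t.
Delete trivial equation true ≐ true.
Delete trivial equation unit ≐ unit.
Bind t := h(true, s, nil); substituting into the one remaining equation that mentions t gives: h(4, unit, h(true, s, nil)) ≐ h(4, unit, y).
Decompose h/3: true ≐ true,  4 ≐ s,  g(y) ≐ u.
Delete trivial equation true ≐ true.
Bind s := 4; substituting into the one remaining equation that mentions s gives: h(4, unit, h(true, 4, nil)) ≐ h(4, unit, y). Substituting into the earlier binding gives t := h(true, 4, nil).
Bind u := g(y); no other remaining equation mentions u.
Decompose h/3: 4 ≐ 4,  unit ≐ unit,  h(true, 4, nil) ≐ y.
Delete trivial equation 4 ≐ 4.
Delete trivial equation unit ≐ unit.
Bind y := h(true, 4, nil). Substituting into the earlier binding gives u := g(h(true, 4, nil)).
Applying the MGU to either side gives g(h(h(true, unit, h(true, 4, nil)), h(true, 4, g(h(true, 4, nil))), h(4, unit, h(true, 4, nil)))).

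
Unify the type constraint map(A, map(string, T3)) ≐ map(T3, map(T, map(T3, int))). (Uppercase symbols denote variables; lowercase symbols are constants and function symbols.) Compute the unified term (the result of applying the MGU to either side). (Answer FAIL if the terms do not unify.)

Decompose map/2: A ≐ T3,  map(string, T3) ≐ map(T, map(T3, int)).
Bind A := T3; no other remaining equation mentions A.
Decompose map/2: string ≐ T,  T3 ≐ map(T3, int).
Bind T := string; no other remaining equation mentions T.
Occurs check fails: T3 occurs in map(T3, int); the equation T3 ≐ map(T3, int) has no finite solution.

FAIL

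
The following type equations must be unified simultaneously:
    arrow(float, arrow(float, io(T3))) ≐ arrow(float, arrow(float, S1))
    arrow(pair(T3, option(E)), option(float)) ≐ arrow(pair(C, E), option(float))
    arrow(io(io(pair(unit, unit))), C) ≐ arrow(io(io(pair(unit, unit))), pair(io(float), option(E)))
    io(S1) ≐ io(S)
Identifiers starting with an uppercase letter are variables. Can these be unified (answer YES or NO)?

NO

Decompose arrow/2: float ≐ float,  arrow(float, io(T3)) ≐ arrow(float, S1).
Delete trivial equation float ≐ float.
Decompose arrow/2: float ≐ float,  io(T3) ≐ S1.
Delete trivial equation float ≐ float.
Bind S1 := io(T3); substituting into the one remaining equation that mentions S1 gives: io(io(T3)) ≐ io(S).
Decompose arrow/2: pair(T3, option(E)) ≐ pair(C, E),  option(float) ≐ option(float).
Decompose pair/2: T3 ≐ C,  option(E) ≐ E.
Bind T3 := C; substituting into the one remaining equation that mentions T3 gives: io(io(C)) ≐ io(S). Substituting into the earlier binding gives S1 := io(C).
Occurs check fails: E occurs in option(E); the equation E ≐ option(E) has no finite solution.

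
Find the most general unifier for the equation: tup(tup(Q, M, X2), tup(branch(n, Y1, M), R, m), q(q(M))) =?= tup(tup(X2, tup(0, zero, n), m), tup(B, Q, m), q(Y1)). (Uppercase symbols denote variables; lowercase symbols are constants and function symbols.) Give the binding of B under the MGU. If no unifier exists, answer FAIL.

branch(n, q(tup(0, zero, n)), tup(0, zero, n))

Decompose tup/3: tup(Q, M, X2) =?= tup(X2, tup(0, zero, n), m),  tup(branch(n, Y1, M), R, m) =?= tup(B, Q, m),  q(q(M)) =?= q(Y1).
Decompose tup/3: Q =?= X2,  M =?= tup(0, zero, n),  X2 =?= m.
Bind Q := X2; substituting into the one remaining equation that mentions Q gives: tup(branch(n, Y1, M), R, m) =?= tup(B, X2, m).
Bind M := tup(0, zero, n); substituting into the 2 remaining equations that mention M gives: tup(branch(n, Y1, tup(0, zero, n)), R, m) =?= tup(B, X2, m),  q(q(tup(0, zero, n))) =?= q(Y1).
Bind X2 := m; substituting into the one remaining equation that mentions X2 gives: tup(branch(n, Y1, tup(0, zero, n)), R, m) =?= tup(B, m, m). Substituting into the earlier binding gives Q := m.
Decompose tup/3: branch(n, Y1, tup(0, zero, n)) =?= B,  R =?= m,  m =?= m.
Bind B := branch(n, Y1, tup(0, zero, n)); no other remaining equation mentions B.
Bind R := m; no other remaining equation mentions R.
Delete trivial equation m =?= m.
Decompose q/1: q(tup(0, zero, n)) =?= Y1.
Bind Y1 := q(tup(0, zero, n)). Substituting into the earlier binding gives B := branch(n, q(tup(0, zero, n)), tup(0, zero, n)).
MGU = { Q -> m, M -> tup(0, zero, n), X2 -> m, B -> branch(n, q(tup(0, zero, n)), tup(0, zero, n)), R -> m, Y1 -> q(tup(0, zero, n)) }, so B -> branch(n, q(tup(0, zero, n)), tup(0, zero, n)).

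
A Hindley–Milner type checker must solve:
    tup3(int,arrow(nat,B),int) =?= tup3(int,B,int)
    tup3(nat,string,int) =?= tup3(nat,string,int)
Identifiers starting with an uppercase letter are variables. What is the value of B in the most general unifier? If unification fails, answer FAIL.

FAIL

Decompose tup3/3: int =?= int,  arrow(nat,B) =?= B,  int =?= int.
Delete trivial equation int =?= int.
Occurs check fails: B occurs in arrow(nat,B); the equation B =?= arrow(nat,B) has no finite solution.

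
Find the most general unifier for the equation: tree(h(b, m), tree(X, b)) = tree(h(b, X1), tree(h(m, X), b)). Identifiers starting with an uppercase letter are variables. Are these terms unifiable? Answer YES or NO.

Decompose tree/2: h(b, m) = h(b, X1),  tree(X, b) = tree(h(m, X), b).
Decompose h/2: b = b,  m = X1.
Delete trivial equation b = b.
Bind X1 := m; no other remaining equation mentions X1.
Decompose tree/2: X = h(m, X),  b = b.
Occurs check fails: X occurs in h(m, X); the equation X = h(m, X) has no finite solution.

NO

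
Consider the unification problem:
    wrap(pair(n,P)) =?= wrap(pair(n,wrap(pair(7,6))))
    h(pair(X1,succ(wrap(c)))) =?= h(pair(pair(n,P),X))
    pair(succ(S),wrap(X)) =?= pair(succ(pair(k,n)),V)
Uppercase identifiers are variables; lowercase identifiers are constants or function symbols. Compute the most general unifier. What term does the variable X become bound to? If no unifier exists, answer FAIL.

succ(wrap(c))

Decompose wrap/1: pair(n,P) =?= pair(n,wrap(pair(7,6))).
Decompose pair/2: n =?= n,  P =?= wrap(pair(7,6)).
Delete trivial equation n =?= n.
Bind P := wrap(pair(7,6)); substituting into the one remaining equation that mentions P gives: h(pair(X1,succ(wrap(c)))) =?= h(pair(pair(n,wrap(pair(7,6))),X)).
Decompose h/1: pair(X1,succ(wrap(c))) =?= pair(pair(n,wrap(pair(7,6))),X).
Decompose pair/2: X1 =?= pair(n,wrap(pair(7,6))),  succ(wrap(c)) =?= X.
Bind X1 := pair(n,wrap(pair(7,6))); no other remaining equation mentions X1.
Bind X := succ(wrap(c)); substituting into the remaining equation gives: pair(succ(S),wrap(succ(wrap(c)))) =?= pair(succ(pair(k,n)),V).
Decompose pair/2: succ(S) =?= succ(pair(k,n)),  wrap(succ(wrap(c))) =?= V.
Decompose succ/1: S =?= pair(k,n).
Bind S := pair(k,n); no other remaining equation mentions S.
Bind V := wrap(succ(wrap(c))).
MGU = { P := wrap(pair(7,6)), X1 := pair(n,wrap(pair(7,6))), X := succ(wrap(c)), S := pair(k,n), V := wrap(succ(wrap(c))) }, so X := succ(wrap(c)).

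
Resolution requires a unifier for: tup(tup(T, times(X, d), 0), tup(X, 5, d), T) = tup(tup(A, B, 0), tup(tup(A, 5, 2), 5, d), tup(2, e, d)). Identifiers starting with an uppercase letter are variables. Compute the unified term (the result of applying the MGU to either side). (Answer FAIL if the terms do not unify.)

Decompose tup/3: tup(T, times(X, d), 0) = tup(A, B, 0),  tup(X, 5, d) = tup(tup(A, 5, 2), 5, d),  T = tup(2, e, d).
Decompose tup/3: T = A,  times(X, d) = B,  0 = 0.
Bind T := A; substituting into the one remaining equation that mentions T gives: A = tup(2, e, d).
Bind B := times(X, d); no other remaining equation mentions B.
Delete trivial equation 0 = 0.
Decompose tup/3: X = tup(A, 5, 2),  5 = 5,  d = d.
Bind X := tup(A, 5, 2); no other remaining equation mentions X. Substituting into the earlier binding gives B := times(tup(A, 5, 2), d).
Delete trivial equation 5 = 5.
Delete trivial equation d = d.
Bind A := tup(2, e, d). Substituting into the earlier bindings gives T := tup(2, e, d), B := times(tup(tup(2, e, d), 5, 2), d), X := tup(tup(2, e, d), 5, 2).
Applying the MGU to either side gives tup(tup(tup(2, e, d), times(tup(tup(2, e, d), 5, 2), d), 0), tup(tup(tup(2, e, d), 5, 2), 5, d), tup(2, e, d)).

tup(tup(tup(2, e, d), times(tup(tup(2, e, d), 5, 2), d), 0), tup(tup(tup(2, e, d), 5, 2), 5, d), tup(2, e, d))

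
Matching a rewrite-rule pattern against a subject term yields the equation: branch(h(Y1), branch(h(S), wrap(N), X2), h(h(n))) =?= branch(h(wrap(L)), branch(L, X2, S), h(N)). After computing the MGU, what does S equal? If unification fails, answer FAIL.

Decompose branch/3: h(Y1) =?= h(wrap(L)),  branch(h(S), wrap(N), X2) =?= branch(L, X2, S),  h(h(n)) =?= h(N).
Decompose h/1: Y1 =?= wrap(L).
Bind Y1 := wrap(L); no other remaining equation mentions Y1.
Decompose branch/3: h(S) =?= L,  wrap(N) =?= X2,  X2 =?= S.
Bind L := h(S); no other remaining equation mentions L. Substituting into the earlier binding gives Y1 := wrap(h(S)).
Bind X2 := wrap(N); substituting into the one remaining equation that mentions X2 gives: wrap(N) =?= S.
Bind S := wrap(N); no other remaining equation mentions S. Substituting into the earlier bindings gives Y1 := wrap(h(wrap(N))), L := h(wrap(N)).
Decompose h/1: h(n) =?= N.
Bind N := h(n). Substituting into the earlier bindings gives Y1 := wrap(h(wrap(h(n)))), L := h(wrap(h(n))), X2 := wrap(h(n)), S := wrap(h(n)).
MGU = { Y1 ↦ wrap(h(wrap(h(n)))), L ↦ h(wrap(h(n))), X2 ↦ wrap(h(n)), S ↦ wrap(h(n)), N ↦ h(n) }, so S ↦ wrap(h(n)).

wrap(h(n))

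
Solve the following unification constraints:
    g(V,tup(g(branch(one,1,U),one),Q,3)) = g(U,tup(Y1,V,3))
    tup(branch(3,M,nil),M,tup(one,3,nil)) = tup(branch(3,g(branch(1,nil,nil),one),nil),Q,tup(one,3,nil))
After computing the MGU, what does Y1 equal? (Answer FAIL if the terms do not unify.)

g(branch(one,1,g(branch(1,nil,nil),one)),one)

Decompose g/2: V = U,  tup(g(branch(one,1,U),one),Q,3) = tup(Y1,V,3).
Bind V := U; substituting into the one remaining equation that mentions V gives: tup(g(branch(one,1,U),one),Q,3) = tup(Y1,U,3).
Decompose tup/3: g(branch(one,1,U),one) = Y1,  Q = U,  3 = 3.
Bind Y1 := g(branch(one,1,U),one); no other remaining equation mentions Y1.
Bind Q := U; substituting into the one remaining equation that mentions Q gives: tup(branch(3,M,nil),M,tup(one,3,nil)) = tup(branch(3,g(branch(1,nil,nil),one),nil),U,tup(one,3,nil)).
Delete trivial equation 3 = 3.
Decompose tup/3: branch(3,M,nil) = branch(3,g(branch(1,nil,nil),one),nil),  M = U,  tup(one,3,nil) = tup(one,3,nil).
Decompose branch/3: 3 = 3,  M = g(branch(1,nil,nil),one),  nil = nil.
Delete trivial equation 3 = 3.
Bind M := g(branch(1,nil,nil),one); substituting into the one remaining equation that mentions M gives: g(branch(1,nil,nil),one) = U.
Delete trivial equation nil = nil.
Bind U := g(branch(1,nil,nil),one); no other remaining equation mentions U. Substituting into the earlier bindings gives V := g(branch(1,nil,nil),one), Y1 := g(branch(one,1,g(branch(1,nil,nil),one)),one), Q := g(branch(1,nil,nil),one).
Delete trivial equation tup(one,3,nil) = tup(one,3,nil).
MGU = { V ↦ g(branch(1,nil,nil),one), Y1 ↦ g(branch(one,1,g(branch(1,nil,nil),one)),one), Q ↦ g(branch(1,nil,nil),one), M ↦ g(branch(1,nil,nil),one), U ↦ g(branch(1,nil,nil),one) }, so Y1 ↦ g(branch(one,1,g(branch(1,nil,nil),one)),one).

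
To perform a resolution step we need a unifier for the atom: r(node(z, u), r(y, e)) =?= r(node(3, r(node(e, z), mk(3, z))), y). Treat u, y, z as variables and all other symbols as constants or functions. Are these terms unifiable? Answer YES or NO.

Decompose r/2: node(z, u) =?= node(3, r(node(e, z), mk(3, z))),  r(y, e) =?= y.
Decompose node/2: z =?= 3,  u =?= r(node(e, z), mk(3, z)).
Bind z := 3; substituting into the one remaining equation that mentions z gives: u =?= r(node(e, 3), mk(3, 3)).
Bind u := r(node(e, 3), mk(3, 3)); no other remaining equation mentions u.
Occurs check fails: y occurs in r(y, e); the equation y =?= r(y, e) has no finite solution.

NO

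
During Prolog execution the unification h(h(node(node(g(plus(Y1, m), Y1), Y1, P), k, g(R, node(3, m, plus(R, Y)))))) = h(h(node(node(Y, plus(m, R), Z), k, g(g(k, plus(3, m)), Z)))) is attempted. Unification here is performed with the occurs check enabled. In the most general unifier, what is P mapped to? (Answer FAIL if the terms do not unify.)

node(3, m, plus(g(k, plus(3, m)), g(plus(plus(m, g(k, plus(3, m))), m), plus(m, g(k, plus(3, m))))))

Decompose h/1: h(node(node(g(plus(Y1, m), Y1), Y1, P), k, g(R, node(3, m, plus(R, Y))))) = h(node(node(Y, plus(m, R), Z), k, g(g(k, plus(3, m)), Z))).
Decompose h/1: node(node(g(plus(Y1, m), Y1), Y1, P), k, g(R, node(3, m, plus(R, Y)))) = node(node(Y, plus(m, R), Z), k, g(g(k, plus(3, m)), Z)).
Decompose node/3: node(g(plus(Y1, m), Y1), Y1, P) = node(Y, plus(m, R), Z),  k = k,  g(R, node(3, m, plus(R, Y))) = g(g(k, plus(3, m)), Z).
Decompose node/3: g(plus(Y1, m), Y1) = Y,  Y1 = plus(m, R),  P = Z.
Bind Y := g(plus(Y1, m), Y1); substituting into the one remaining equation that mentions Y gives: g(R, node(3, m, plus(R, g(plus(Y1, m), Y1)))) = g(g(k, plus(3, m)), Z).
Bind Y1 := plus(m, R); substituting into the one remaining equation that mentions Y1 gives: g(R, node(3, m, plus(R, g(plus(plus(m, R), m), plus(m, R))))) = g(g(k, plus(3, m)), Z). Substituting into the earlier binding gives Y := g(plus(plus(m, R), m), plus(m, R)).
Bind P := Z; no other remaining equation mentions P.
Delete trivial equation k = k.
Decompose g/2: R = g(k, plus(3, m)),  node(3, m, plus(R, g(plus(plus(m, R), m), plus(m, R)))) = Z.
Bind R := g(k, plus(3, m)); substituting into the remaining equation gives: node(3, m, plus(g(k, plus(3, m)), g(plus(plus(m, g(k, plus(3, m))), m), plus(m, g(k, plus(3, m)))))) = Z. Substituting into the earlier bindings gives Y := g(plus(plus(m, g(k, plus(3, m))), m), plus(m, g(k, plus(3, m)))), Y1 := plus(m, g(k, plus(3, m))).
Bind Z := node(3, m, plus(g(k, plus(3, m)), g(plus(plus(m, g(k, plus(3, m))), m), plus(m, g(k, plus(3, m)))))). Substituting into the earlier binding gives P := node(3, m, plus(g(k, plus(3, m)), g(plus(plus(m, g(k, plus(3, m))), m), plus(m, g(k, plus(3, m)))))).
MGU = { Y -> g(plus(plus(m, g(k, plus(3, m))), m), plus(m, g(k, plus(3, m)))), Y1 -> plus(m, g(k, plus(3, m))), P -> node(3, m, plus(g(k, plus(3, m)), g(plus(plus(m, g(k, plus(3, m))), m), plus(m, g(k, plus(3, m)))))), R -> g(k, plus(3, m)), Z -> node(3, m, plus(g(k, plus(3, m)), g(plus(plus(m, g(k, plus(3, m))), m), plus(m, g(k, plus(3, m)))))) }, so P -> node(3, m, plus(g(k, plus(3, m)), g(plus(plus(m, g(k, plus(3, m))), m), plus(m, g(k, plus(3, m)))))).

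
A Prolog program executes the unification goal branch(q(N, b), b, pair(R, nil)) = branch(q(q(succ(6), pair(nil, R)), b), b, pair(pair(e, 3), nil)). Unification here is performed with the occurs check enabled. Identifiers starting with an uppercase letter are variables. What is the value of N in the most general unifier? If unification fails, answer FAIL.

Decompose branch/3: q(N, b) = q(q(succ(6), pair(nil, R)), b),  b = b,  pair(R, nil) = pair(pair(e, 3), nil).
Decompose q/2: N = q(succ(6), pair(nil, R)),  b = b.
Bind N := q(succ(6), pair(nil, R)); no other remaining equation mentions N.
Delete trivial equation b = b.
Delete trivial equation b = b.
Decompose pair/2: R = pair(e, 3),  nil = nil.
Bind R := pair(e, 3); no other remaining equation mentions R. Substituting into the earlier binding gives N := q(succ(6), pair(nil, pair(e, 3))).
Delete trivial equation nil = nil.
MGU = { N -> q(succ(6), pair(nil, pair(e, 3))), R -> pair(e, 3) }, so N -> q(succ(6), pair(nil, pair(e, 3))).

q(succ(6), pair(nil, pair(e, 3)))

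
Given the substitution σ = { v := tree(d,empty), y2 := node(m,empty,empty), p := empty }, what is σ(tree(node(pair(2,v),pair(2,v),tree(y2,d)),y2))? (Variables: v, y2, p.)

tree(node(pair(2,tree(d,empty)),pair(2,tree(d,empty)),tree(node(m,empty,empty),d)),node(m,empty,empty))

Replace each occurrence of v with tree(d,empty).
Replace each occurrence of y2 with node(m,empty,empty).
Result: tree(node(pair(2,tree(d,empty)),pair(2,tree(d,empty)),tree(node(m,empty,empty),d)),node(m,empty,empty)).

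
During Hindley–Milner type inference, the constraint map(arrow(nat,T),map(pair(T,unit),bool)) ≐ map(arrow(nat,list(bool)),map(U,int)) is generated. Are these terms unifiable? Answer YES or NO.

NO

Decompose map/2: arrow(nat,T) ≐ arrow(nat,list(bool)),  map(pair(T,unit),bool) ≐ map(U,int).
Decompose arrow/2: nat ≐ nat,  T ≐ list(bool).
Delete trivial equation nat ≐ nat.
Bind T := list(bool); substituting into the remaining equation gives: map(pair(list(bool),unit),bool) ≐ map(U,int).
Decompose map/2: pair(list(bool),unit) ≐ U,  bool ≐ int.
Bind U := pair(list(bool),unit); no other remaining equation mentions U.
Clash: constants bool and int differ; no unifier exists.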